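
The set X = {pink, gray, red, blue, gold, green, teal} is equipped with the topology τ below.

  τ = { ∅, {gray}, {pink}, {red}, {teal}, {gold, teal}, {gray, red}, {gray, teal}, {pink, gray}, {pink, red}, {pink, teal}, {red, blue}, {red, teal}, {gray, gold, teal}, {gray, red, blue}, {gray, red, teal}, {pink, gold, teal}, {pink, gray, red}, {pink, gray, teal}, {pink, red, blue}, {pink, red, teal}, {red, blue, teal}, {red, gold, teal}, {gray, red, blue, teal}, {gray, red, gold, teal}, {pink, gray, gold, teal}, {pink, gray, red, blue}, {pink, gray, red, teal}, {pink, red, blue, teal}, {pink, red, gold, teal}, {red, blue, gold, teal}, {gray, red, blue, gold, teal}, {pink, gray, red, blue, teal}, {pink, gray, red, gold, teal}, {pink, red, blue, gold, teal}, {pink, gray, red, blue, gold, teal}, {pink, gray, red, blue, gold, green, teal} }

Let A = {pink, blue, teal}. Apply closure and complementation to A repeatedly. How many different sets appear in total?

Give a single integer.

10

cl via duality: int({gray, red, gold, green}) = {gray, red}, so X∖{gray, red} = {pink, blue, gold, green, teal}
Write k for closure, c for complement:
  1. A     = {pink, blue, teal}
  2. kA    = {pink, blue, gold, green, teal}
  3. cA    = {gray, red, gold, green}
  4. ckA   = {gray, red}
  5. kcA   = {gray, red, blue, gold, green}
  6. kckA  = {gray, red, blue, green}
  7. ckcA  = {pink, teal}
  8. ckckA = {pink, gold, teal}
  9. kckcA = {pink, gold, green, teal}
  10. ckckcA = {gray, red, blue}
applying k or c yields no new set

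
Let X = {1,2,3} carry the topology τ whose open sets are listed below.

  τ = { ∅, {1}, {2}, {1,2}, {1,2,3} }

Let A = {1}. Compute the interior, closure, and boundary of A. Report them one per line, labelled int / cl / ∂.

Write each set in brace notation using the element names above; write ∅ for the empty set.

U open, U⊆A: ∅, {1}. int(A) = ⋃ = {1}
X∖A={2,3}, int(X∖A)={2}, hence cl(A)={1,3}
∂A: remove int from cl → {3}

int(A) = {1}
cl(A)  = {1,3}
∂A     = {3}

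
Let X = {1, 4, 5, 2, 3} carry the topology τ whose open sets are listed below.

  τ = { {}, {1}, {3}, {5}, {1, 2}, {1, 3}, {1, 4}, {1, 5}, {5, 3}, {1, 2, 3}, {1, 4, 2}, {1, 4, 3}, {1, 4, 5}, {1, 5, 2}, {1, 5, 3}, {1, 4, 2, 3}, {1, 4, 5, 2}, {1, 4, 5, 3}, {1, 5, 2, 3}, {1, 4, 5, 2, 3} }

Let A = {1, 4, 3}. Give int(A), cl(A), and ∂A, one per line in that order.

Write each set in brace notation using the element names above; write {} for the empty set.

int(A) = {1, 4, 3}
cl(A)  = {1, 4, 2, 3}
∂A     = {2}

interior: largest open inside A is {1, 4, 3} (from {}, {1}, {3}, {1, 3}, {1, 4}, {1, 4, 3})
cl via duality: int({5, 2}) = {5}, so X∖{5} = {1, 4, 2, 3}
cl∖int = {2}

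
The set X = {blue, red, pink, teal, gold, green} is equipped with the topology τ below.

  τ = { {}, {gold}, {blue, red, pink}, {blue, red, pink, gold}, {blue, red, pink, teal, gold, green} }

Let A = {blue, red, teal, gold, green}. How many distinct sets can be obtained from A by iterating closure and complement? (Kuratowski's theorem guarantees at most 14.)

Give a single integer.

complement {pink}; its interior {}; cl(A) = X∖{} = {blue, red, pink, teal, gold, green}
With k = closure, c = complement:
  1. A     = {blue, red, teal, gold, green}
  2. kA    = {blue, red, pink, teal, gold, green}
  3. cA    = {pink}
  4. ckA   = {}
  5. kcA   = {blue, red, pink, teal, green}
  6. ckcA  = {gold}
  7. kckcA = {teal, gold, green}
  8. ckckcA = {blue, red, pink}
k, c of each give nothing new

8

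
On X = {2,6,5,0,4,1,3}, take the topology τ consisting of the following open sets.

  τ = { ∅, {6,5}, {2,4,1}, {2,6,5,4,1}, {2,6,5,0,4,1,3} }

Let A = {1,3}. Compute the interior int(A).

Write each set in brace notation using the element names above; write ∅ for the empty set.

U open, U⊆A: ∅. int(A) = ⋃ = ∅

∅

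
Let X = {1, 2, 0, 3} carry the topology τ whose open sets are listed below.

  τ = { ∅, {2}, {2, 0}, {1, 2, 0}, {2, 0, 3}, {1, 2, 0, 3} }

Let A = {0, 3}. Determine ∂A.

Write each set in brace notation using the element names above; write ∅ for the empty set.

interior: largest open inside A is ∅ (from ∅)
cl via duality: int({1, 2}) = {2}, so X∖{2} = {1, 0, 3}
cl∖int = {1, 0, 3}

{1, 0, 3}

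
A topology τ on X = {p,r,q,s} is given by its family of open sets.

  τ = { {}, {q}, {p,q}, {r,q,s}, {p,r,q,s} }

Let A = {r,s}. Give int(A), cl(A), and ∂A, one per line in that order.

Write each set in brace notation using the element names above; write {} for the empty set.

int(A) = {}
cl(A)  = {r,s}
∂A     = {r,s}

opens ⊆ A: {}; union → int = {}
complement {p,q}; its interior {p,q}; cl(A) = X∖{p,q} = {r,s}
boundary = {r,s} ∖ {} = {r,s}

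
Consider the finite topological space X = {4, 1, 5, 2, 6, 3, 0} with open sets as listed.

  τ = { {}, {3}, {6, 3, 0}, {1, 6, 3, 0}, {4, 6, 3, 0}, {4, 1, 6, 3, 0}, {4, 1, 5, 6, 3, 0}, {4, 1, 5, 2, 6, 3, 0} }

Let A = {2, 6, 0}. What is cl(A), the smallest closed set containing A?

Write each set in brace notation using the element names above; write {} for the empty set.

closure: X∖int(X∖A) = X∖{3} = {4, 1, 5, 2, 6, 0}

{4, 1, 5, 2, 6, 0}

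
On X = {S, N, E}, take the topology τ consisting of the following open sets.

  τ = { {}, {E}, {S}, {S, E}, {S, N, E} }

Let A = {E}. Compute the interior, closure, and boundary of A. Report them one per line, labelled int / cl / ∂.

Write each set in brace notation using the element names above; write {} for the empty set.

interior: largest open inside A is {E} (from {}, {E})
cl via duality: int({S, N}) = {S}, so X∖{S} = {N, E}
cl∖int = {N}

int(A) = {E}
cl(A)  = {N, E}
∂A     = {N}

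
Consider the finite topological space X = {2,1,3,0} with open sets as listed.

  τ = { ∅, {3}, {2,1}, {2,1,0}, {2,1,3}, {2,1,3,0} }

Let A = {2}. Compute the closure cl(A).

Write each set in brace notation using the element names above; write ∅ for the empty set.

{2,1,0}

X∖A={1,3,0}, int(X∖A)={3}, hence cl(A)={2,1,0}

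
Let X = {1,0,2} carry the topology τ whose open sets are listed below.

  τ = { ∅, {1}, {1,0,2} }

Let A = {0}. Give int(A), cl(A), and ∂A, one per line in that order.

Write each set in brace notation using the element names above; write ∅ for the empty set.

int(A) = ∅
cl(A)  = {0,2}
∂A     = {0,2}

opens ⊆ A: ∅; union → int = ∅
complement {1,2}; its interior {1}; cl(A) = X∖{1} = {0,2}
boundary = {0,2} ∖ ∅ = {0,2}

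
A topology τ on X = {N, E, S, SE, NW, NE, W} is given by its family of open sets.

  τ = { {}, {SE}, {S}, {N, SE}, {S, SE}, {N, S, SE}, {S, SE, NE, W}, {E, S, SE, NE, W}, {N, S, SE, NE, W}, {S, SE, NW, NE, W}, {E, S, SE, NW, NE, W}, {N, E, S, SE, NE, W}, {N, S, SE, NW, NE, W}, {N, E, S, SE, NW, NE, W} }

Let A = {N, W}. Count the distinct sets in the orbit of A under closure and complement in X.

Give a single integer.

6

X∖A={E, S, SE, NW, NE}, int(X∖A)={S, SE}, hence cl(A)={N, E, NW, NE, W}
Orbit (k=closure, c=complement):
  1. A     = {N, W}
  2. kA    = {N, E, NW, NE, W}
  3. cA    = {E, S, SE, NW, NE}
  4. ckA   = {S, SE}
  5. kcA   = {N, E, S, SE, NW, NE, W}
  6. ckcA  = {}
(closed under both — stop)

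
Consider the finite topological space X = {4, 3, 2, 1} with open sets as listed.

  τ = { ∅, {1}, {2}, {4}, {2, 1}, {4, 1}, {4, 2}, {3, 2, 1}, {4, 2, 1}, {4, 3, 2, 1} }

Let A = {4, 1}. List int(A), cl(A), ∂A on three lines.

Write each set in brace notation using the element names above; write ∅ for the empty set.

open subsets of A: ∅, {4}, {1}, {4, 1}; so int(A) = {4, 1}
closure: X∖int(X∖A) = X∖{2} = {4, 3, 1}
∂A = {4, 3, 1} minus {4, 1} = {3}

int(A) = {4, 1}
cl(A)  = {4, 3, 1}
∂A     = {3}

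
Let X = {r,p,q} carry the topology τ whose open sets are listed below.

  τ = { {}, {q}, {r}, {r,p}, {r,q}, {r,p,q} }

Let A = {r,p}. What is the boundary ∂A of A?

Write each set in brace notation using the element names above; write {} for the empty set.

{}

open subsets of A: {}, {r}, {r,p}; so int(A) = {r,p}
closure: X∖int(X∖A) = X∖{q} = {r,p}
∂A = {r,p} minus {r,p} = {}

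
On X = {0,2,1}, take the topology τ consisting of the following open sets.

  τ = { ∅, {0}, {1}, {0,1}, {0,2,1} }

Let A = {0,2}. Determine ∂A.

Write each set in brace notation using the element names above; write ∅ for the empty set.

{2}

U open, U⊆A: ∅, {0}. int(A) = ⋃ = {0}
X∖A={1}, int(X∖A)={1}, hence cl(A)={0,2}
∂A: remove int from cl → {2}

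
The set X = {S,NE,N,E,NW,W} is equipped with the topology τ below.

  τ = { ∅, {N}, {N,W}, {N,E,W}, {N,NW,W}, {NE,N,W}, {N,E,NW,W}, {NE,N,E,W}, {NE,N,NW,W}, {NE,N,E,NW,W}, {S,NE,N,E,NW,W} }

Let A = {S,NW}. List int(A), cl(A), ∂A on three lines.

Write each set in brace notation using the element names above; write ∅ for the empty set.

open subsets of A: ∅; so int(A) = ∅
closure: X∖int(X∖A) = X∖{NE,N,E,W} = {S,NW}
∂A = {S,NW} minus ∅ = {S,NW}

int(A) = ∅
cl(A)  = {S,NW}
∂A     = {S,NW}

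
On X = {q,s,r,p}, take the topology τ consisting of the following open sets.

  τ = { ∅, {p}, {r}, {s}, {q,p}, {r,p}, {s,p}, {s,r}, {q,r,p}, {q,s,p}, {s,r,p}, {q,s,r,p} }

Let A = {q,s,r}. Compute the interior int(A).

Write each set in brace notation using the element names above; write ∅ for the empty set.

open subsets of A: ∅, {r}, {s}, {s,r}; so int(A) = {s,r}

{s,r}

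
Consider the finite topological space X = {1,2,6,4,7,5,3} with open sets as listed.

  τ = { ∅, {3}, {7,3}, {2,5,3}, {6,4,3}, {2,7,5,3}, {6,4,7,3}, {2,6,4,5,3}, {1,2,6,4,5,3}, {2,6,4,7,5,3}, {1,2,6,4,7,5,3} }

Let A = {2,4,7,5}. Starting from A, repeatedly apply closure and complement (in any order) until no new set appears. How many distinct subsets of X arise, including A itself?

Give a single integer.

6

cl via duality: int({1,6,3}) = {3}, so X∖{3} = {1,2,6,4,7,5}
Write k for closure, c for complement:
  1. A     = {2,4,7,5}
  2. kA    = {1,2,6,4,7,5}
  3. cA    = {1,6,3}
  4. ckA   = {3}
  5. kcA   = {1,2,6,4,7,5,3}
  6. ckcA  = ∅
applying k or c yields no new set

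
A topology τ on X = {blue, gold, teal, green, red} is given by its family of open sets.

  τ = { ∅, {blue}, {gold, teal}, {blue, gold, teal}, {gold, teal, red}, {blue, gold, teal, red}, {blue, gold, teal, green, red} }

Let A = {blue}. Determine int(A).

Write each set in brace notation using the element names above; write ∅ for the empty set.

opens ⊆ A: ∅, {blue}; union → int = {blue}

{blue}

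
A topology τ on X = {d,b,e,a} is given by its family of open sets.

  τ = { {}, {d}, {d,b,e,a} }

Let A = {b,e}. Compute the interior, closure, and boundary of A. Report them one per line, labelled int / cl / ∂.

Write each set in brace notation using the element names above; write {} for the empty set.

interior: largest open inside A is {} (from {})
cl via duality: int({d,a}) = {d}, so X∖{d} = {b,e,a}
cl∖int = {b,e,a}

int(A) = {}
cl(A)  = {b,e,a}
∂A     = {b,e,a}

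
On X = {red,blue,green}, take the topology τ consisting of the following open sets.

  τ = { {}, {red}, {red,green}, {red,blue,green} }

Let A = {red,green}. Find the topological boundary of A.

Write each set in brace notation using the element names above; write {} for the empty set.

{blue}

U open, U⊆A: {}, {red}, {red,green}. int(A) = ⋃ = {red,green}
X∖A={blue}, int(X∖A)={}, hence cl(A)={red,blue,green}
∂A: remove int from cl → {blue}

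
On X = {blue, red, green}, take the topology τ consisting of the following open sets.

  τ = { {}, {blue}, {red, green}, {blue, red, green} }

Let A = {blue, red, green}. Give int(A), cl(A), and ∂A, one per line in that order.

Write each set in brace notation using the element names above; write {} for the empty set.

int(A) = {blue, red, green}
cl(A)  = {blue, red, green}
∂A     = {}

open subsets of A: {}, {blue}, {red, green}, {blue, red, green}; so int(A) = {blue, red, green}
closure: X∖int(X∖A) = X∖{} = {blue, red, green}
∂A = {blue, red, green} minus {blue, red, green} = {}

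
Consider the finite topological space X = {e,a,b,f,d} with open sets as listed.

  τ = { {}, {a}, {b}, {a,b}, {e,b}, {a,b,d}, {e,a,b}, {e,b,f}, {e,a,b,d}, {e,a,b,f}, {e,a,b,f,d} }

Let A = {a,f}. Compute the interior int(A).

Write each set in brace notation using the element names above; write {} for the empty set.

interior: largest open inside A is {a} (from {}, {a})

{a}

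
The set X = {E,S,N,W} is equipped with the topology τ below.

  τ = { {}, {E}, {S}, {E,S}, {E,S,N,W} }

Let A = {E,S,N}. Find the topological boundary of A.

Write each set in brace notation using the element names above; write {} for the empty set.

open subsets of A: {}, {E}, {S}, {E,S}; so int(A) = {E,S}
closure: X∖int(X∖A) = X∖{} = {E,S,N,W}
∂A = {E,S,N,W} minus {E,S} = {N,W}

{N,W}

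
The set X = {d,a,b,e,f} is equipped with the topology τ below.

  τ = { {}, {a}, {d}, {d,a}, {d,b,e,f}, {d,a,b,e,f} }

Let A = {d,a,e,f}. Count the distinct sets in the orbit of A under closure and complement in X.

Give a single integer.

6

X∖A={b}, int(X∖A)={}, hence cl(A)={d,a,b,e,f}
Orbit (k=closure, c=complement):
  1. A     = {d,a,e,f}
  2. kA    = {d,a,b,e,f}
  3. cA    = {b}
  4. ckA   = {}
  5. kcA   = {b,e,f}
  6. ckcA  = {d,a}
(closed under both — stop)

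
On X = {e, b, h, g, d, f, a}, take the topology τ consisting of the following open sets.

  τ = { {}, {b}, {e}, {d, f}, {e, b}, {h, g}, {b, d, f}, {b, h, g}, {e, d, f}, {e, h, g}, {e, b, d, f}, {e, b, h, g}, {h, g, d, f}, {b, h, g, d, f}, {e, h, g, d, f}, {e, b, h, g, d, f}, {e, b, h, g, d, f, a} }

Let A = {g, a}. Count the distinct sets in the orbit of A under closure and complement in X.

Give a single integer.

8

cl via duality: int({e, b, h, d, f}) = {e, b, d, f}, so X∖{e, b, d, f} = {h, g, a}
Write k for closure, c for complement:
  1. A     = {g, a}
  2. kA    = {h, g, a}
  3. cA    = {e, b, h, d, f}
  4. ckA   = {e, b, d, f}
  5. kcA   = {e, b, h, g, d, f, a}
  6. kckA  = {e, b, d, f, a}
  7. ckcA  = {}
  8. ckckA = {h, g}
applying k or c yields no new set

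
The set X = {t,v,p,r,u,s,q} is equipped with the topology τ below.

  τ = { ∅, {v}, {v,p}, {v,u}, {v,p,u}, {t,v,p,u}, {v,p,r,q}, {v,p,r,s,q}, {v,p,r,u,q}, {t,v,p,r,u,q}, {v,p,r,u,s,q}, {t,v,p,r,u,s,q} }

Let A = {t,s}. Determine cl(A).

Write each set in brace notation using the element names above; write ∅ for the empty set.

{t,s}

complement {v,p,r,u,q}; its interior {v,p,r,u,q}; cl(A) = X∖{v,p,r,u,q} = {t,s}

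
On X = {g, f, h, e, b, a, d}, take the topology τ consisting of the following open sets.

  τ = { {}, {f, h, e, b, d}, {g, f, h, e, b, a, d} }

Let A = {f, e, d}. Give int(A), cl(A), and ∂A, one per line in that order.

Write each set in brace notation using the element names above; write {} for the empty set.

int(A) = {}
cl(A)  = {g, f, h, e, b, a, d}
∂A     = {g, f, h, e, b, a, d}

interior: largest open inside A is {} (from {})
cl via duality: int({g, h, b, a}) = {}, so X∖{} = {g, f, h, e, b, a, d}
cl∖int = {g, f, h, e, b, a, d}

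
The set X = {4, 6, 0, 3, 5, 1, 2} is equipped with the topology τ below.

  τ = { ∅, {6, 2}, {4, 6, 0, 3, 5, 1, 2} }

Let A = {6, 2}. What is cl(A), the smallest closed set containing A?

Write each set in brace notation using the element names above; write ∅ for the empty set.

complement {4, 0, 3, 5, 1}; its interior ∅; cl(A) = X∖∅ = {4, 6, 0, 3, 5, 1, 2}

{4, 6, 0, 3, 5, 1, 2}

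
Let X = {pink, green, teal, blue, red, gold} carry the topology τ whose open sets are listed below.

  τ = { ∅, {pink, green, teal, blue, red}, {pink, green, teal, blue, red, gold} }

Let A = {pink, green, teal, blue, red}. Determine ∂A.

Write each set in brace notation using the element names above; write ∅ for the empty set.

U open, U⊆A: ∅, {pink, green, teal, blue, red}. int(A) = ⋃ = {pink, green, teal, blue, red}
X∖A={gold}, int(X∖A)=∅, hence cl(A)={pink, green, teal, blue, red, gold}
∂A: remove int from cl → {gold}

{gold}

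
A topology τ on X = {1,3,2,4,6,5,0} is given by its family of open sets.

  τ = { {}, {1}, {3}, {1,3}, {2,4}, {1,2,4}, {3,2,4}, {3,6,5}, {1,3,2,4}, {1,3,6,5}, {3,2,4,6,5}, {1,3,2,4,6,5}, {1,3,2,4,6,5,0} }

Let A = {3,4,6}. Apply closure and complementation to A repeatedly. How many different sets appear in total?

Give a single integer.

12

complement {1,2,5,0}; its interior {1}; cl(A) = X∖{1} = {3,2,4,6,5,0}
With k = closure, c = complement:
  1. A     = {3,4,6}
  2. kA    = {3,2,4,6,5,0}
  3. cA    = {1,2,5,0}
  4. ckA   = {1}
  5. kcA   = {1,2,4,6,5,0}
  6. kckA  = {1,0}
  7. ckcA  = {3}
  8. ckckA = {3,2,4,6,5}
  9. kckcA = {3,6,5,0}
  10. ckckcA = {1,2,4}
  11. kckckcA = {1,2,4,0}
  12. ckckckcA = {3,6,5}
k, c of each give nothing new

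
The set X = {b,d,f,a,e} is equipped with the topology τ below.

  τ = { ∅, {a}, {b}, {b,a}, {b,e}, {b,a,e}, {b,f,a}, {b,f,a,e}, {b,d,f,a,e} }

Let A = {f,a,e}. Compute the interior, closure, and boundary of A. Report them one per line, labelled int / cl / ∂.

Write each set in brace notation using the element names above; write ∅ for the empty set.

int(A) = {a}
cl(A)  = {d,f,a,e}
∂A     = {d,f,e}

U open, U⊆A: ∅, {a}. int(A) = ⋃ = {a}
X∖A={b,d}, int(X∖A)={b}, hence cl(A)={d,f,a,e}
∂A: remove int from cl → {d,f,e}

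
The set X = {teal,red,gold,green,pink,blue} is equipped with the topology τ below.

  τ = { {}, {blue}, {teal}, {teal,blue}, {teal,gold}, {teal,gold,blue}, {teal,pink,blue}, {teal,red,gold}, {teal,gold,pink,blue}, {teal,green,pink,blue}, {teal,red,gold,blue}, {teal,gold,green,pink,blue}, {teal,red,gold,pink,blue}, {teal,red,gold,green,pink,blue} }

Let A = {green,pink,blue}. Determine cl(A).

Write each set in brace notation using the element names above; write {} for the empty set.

{green,pink,blue}

X∖A={teal,red,gold}, int(X∖A)={teal,red,gold}, hence cl(A)={green,pink,blue}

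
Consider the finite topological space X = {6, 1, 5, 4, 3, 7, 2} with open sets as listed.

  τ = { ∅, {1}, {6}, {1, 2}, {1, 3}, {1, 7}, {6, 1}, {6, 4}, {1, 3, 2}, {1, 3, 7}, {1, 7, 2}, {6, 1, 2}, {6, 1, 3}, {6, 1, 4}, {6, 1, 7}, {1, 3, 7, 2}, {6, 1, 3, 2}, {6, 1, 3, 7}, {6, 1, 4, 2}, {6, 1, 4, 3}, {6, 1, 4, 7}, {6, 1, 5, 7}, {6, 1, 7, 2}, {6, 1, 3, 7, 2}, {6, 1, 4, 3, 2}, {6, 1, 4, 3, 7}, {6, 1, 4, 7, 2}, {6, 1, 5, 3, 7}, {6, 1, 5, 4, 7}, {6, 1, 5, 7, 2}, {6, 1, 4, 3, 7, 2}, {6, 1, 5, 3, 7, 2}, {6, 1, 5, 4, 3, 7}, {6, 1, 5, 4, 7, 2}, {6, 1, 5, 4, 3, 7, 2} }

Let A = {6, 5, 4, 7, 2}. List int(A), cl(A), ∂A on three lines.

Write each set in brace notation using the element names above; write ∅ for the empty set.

int(A) = {6, 4}
cl(A)  = {6, 5, 4, 7, 2}
∂A     = {5, 7, 2}

open subsets of A: ∅, {6}, {6, 4}; so int(A) = {6, 4}
closure: X∖int(X∖A) = X∖{1, 3} = {6, 5, 4, 7, 2}
∂A = {6, 5, 4, 7, 2} minus {6, 4} = {5, 7, 2}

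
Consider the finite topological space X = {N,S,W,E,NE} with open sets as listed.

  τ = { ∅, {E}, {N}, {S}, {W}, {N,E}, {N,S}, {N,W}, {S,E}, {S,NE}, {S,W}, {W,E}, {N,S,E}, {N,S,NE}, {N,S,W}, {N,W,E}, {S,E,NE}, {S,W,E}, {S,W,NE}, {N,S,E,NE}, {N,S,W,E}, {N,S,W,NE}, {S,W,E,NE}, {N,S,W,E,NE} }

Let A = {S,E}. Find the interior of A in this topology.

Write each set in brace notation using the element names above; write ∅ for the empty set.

{S,E}

U open, U⊆A: ∅, {S}, {E}, {S,E}. int(A) = ⋃ = {S,E}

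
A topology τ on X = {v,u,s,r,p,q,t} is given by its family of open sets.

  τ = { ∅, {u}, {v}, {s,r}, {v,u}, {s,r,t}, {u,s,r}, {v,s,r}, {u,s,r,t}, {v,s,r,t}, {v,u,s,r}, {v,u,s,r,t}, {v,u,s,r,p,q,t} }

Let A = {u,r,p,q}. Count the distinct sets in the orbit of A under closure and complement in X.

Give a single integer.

10

complement {v,s,t}; its interior {v}; cl(A) = X∖{v} = {u,s,r,p,q,t}
With k = closure, c = complement:
  1. A     = {u,r,p,q}
  2. kA    = {u,s,r,p,q,t}
  3. cA    = {v,s,t}
  4. ckA   = {v}
  5. kcA   = {v,s,r,p,q,t}
  6. kckA  = {v,p,q}
  7. ckcA  = {u}
  8. ckckA = {u,s,r,t}
  9. kckcA = {u,p,q}
  10. ckckcA = {v,s,r,t}
k, c of each give nothing new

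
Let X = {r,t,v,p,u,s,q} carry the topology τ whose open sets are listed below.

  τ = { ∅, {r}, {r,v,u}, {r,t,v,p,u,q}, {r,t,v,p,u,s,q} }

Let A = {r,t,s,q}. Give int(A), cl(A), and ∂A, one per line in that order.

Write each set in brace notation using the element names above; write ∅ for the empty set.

int(A) = {r}
cl(A)  = {r,t,v,p,u,s,q}
∂A     = {t,v,p,u,s,q}

U open, U⊆A: ∅, {r}. int(A) = ⋃ = {r}
X∖A={v,p,u}, int(X∖A)=∅, hence cl(A)={r,t,v,p,u,s,q}
∂A: remove int from cl → {t,v,p,u,s,q}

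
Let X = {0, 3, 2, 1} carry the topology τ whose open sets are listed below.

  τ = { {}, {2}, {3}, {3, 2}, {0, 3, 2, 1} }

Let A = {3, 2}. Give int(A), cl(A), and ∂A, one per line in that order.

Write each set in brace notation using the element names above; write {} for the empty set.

int(A) = {3, 2}
cl(A)  = {0, 3, 2, 1}
∂A     = {0, 1}

U open, U⊆A: {}, {2}, {3}, {3, 2}. int(A) = ⋃ = {3, 2}
X∖A={0, 1}, int(X∖A)={}, hence cl(A)={0, 3, 2, 1}
∂A: remove int from cl → {0, 1}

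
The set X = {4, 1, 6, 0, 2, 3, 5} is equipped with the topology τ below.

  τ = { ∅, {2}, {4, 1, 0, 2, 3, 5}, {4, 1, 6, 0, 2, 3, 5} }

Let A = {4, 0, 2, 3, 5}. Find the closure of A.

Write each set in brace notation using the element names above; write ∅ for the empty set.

{4, 1, 6, 0, 2, 3, 5}

closure: X∖int(X∖A) = X∖∅ = {4, 1, 6, 0, 2, 3, 5}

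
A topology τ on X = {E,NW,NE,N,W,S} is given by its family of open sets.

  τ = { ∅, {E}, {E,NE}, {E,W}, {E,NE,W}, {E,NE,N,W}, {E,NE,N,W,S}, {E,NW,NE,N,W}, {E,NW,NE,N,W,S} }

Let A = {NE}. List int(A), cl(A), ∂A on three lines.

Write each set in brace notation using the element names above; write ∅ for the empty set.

open subsets of A: ∅; so int(A) = ∅
closure: X∖int(X∖A) = X∖{E,W} = {NW,NE,N,S}
∂A = {NW,NE,N,S} minus ∅ = {NW,NE,N,S}

int(A) = ∅
cl(A)  = {NW,NE,N,S}
∂A     = {NW,NE,N,S}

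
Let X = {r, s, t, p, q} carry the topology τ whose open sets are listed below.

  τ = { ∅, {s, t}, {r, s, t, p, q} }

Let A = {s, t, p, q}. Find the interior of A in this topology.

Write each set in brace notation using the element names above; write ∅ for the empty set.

{s, t}

U open, U⊆A: ∅, {s, t}. int(A) = ⋃ = {s, t}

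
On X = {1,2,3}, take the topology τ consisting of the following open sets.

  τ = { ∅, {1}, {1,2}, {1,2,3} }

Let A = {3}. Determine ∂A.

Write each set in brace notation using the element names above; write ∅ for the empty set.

{3}

interior: largest open inside A is ∅ (from ∅)
cl via duality: int({1,2}) = {1,2}, so X∖{1,2} = {3}
cl∖int = {3}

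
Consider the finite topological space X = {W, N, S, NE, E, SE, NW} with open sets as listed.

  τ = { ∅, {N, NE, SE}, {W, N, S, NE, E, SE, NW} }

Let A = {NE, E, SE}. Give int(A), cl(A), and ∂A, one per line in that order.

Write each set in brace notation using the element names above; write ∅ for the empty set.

int(A) = ∅
cl(A)  = {W, N, S, NE, E, SE, NW}
∂A     = {W, N, S, NE, E, SE, NW}

interior: largest open inside A is ∅ (from ∅)
cl via duality: int({W, N, S, NW}) = ∅, so X∖∅ = {W, N, S, NE, E, SE, NW}
cl∖int = {W, N, S, NE, E, SE, NW}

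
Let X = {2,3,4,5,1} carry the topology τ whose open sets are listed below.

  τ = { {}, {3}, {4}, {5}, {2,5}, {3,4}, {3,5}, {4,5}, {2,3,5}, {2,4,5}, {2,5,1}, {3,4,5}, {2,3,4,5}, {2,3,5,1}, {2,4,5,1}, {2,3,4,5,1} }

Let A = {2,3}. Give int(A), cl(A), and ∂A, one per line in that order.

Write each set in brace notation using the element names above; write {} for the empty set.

int(A) = {3}
cl(A)  = {2,3,1}
∂A     = {2,1}

opens ⊆ A: {}, {3}; union → int = {3}
complement {4,5,1}; its interior {4,5}; cl(A) = X∖{4,5} = {2,3,1}
boundary = {2,3,1} ∖ {3} = {2,1}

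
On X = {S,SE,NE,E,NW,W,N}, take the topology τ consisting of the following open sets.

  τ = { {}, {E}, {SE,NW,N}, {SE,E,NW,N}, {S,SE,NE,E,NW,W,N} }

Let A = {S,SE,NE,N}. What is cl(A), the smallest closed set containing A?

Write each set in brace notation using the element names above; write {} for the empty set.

closure: X∖int(X∖A) = X∖{E} = {S,SE,NE,NW,W,N}

{S,SE,NE,NW,W,N}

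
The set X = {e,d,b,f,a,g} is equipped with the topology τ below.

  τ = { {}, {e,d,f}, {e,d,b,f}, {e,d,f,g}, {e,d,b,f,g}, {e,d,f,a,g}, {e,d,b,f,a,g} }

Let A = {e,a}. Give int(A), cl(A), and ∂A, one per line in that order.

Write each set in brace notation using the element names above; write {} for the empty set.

open subsets of A: {}; so int(A) = {}
closure: X∖int(X∖A) = X∖{} = {e,d,b,f,a,g}
∂A = {e,d,b,f,a,g} minus {} = {e,d,b,f,a,g}

int(A) = {}
cl(A)  = {e,d,b,f,a,g}
∂A     = {e,d,b,f,a,g}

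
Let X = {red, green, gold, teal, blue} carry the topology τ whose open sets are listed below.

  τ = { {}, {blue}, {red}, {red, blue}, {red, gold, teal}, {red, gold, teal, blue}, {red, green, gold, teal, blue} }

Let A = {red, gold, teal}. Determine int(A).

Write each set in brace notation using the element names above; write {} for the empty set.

{red, gold, teal}

interior: largest open inside A is {red, gold, teal} (from {}, {red}, {red, gold, teal})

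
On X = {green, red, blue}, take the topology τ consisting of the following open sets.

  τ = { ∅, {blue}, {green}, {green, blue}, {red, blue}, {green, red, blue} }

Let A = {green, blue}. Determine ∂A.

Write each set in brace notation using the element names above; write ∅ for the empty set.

opens ⊆ A: ∅, {blue}, {green}, {green, blue}; union → int = {green, blue}
complement {red}; its interior ∅; cl(A) = X∖∅ = {green, red, blue}
boundary = {green, red, blue} ∖ {green, blue} = {red}

{red}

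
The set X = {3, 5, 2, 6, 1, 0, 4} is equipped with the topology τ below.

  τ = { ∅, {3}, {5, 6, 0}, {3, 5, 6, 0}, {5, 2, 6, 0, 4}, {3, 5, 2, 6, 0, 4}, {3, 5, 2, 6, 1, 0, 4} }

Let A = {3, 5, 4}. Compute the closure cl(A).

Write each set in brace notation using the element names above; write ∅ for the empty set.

{3, 5, 2, 6, 1, 0, 4}

X∖A={2, 6, 1, 0}, int(X∖A)=∅, hence cl(A)={3, 5, 2, 6, 1, 0, 4}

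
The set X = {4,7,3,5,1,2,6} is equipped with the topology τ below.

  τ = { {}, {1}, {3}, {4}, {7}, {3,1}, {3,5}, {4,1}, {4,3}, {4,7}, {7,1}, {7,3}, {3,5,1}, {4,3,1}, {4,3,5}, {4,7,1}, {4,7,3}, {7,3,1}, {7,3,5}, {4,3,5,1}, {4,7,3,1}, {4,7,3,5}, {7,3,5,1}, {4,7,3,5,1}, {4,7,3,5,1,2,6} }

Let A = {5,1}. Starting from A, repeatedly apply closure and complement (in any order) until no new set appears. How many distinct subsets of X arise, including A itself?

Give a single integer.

closure: X∖int(X∖A) = X∖{4,7,3} = {5,1,2,6}
Let k=closure and c=complement:
  1. A     = {5,1}
  2. kA    = {5,1,2,6}
  3. cA    = {4,7,3,2,6}
  4. ckA   = {4,7,3}
  5. kcA   = {4,7,3,5,2,6}
  6. ckcA  = {1}
  7. kckcA = {1,2,6}
  8. ckckcA = {4,7,3,5}
— saturated at 8

8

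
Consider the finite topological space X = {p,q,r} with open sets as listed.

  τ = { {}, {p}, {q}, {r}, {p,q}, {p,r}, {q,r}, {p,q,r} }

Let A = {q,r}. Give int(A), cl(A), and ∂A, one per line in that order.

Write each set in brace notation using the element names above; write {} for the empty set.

int(A) = {q,r}
cl(A)  = {q,r}
∂A     = {}

U open, U⊆A: {}, {q}, {r}, {q,r}. int(A) = ⋃ = {q,r}
X∖A={p}, int(X∖A)={p}, hence cl(A)={q,r}
∂A: remove int from cl → {}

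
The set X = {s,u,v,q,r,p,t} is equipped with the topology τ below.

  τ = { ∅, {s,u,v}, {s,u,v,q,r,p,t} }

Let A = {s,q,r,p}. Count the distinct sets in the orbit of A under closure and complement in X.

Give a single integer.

4

closure: X∖int(X∖A) = X∖∅ = {s,u,v,q,r,p,t}
Let k=closure and c=complement:
  1. A     = {s,q,r,p}
  2. kA    = {s,u,v,q,r,p,t}
  3. cA    = {u,v,t}
  4. ckA   = ∅
— saturated at 4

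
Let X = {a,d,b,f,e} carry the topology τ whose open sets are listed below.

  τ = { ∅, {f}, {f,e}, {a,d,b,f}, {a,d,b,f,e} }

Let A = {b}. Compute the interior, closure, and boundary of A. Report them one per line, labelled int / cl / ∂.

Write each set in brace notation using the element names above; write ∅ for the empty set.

interior: largest open inside A is ∅ (from ∅)
cl via duality: int({a,d,f,e}) = {f,e}, so X∖{f,e} = {a,d,b}
cl∖int = {a,d,b}

int(A) = ∅
cl(A)  = {a,d,b}
∂A     = {a,d,b}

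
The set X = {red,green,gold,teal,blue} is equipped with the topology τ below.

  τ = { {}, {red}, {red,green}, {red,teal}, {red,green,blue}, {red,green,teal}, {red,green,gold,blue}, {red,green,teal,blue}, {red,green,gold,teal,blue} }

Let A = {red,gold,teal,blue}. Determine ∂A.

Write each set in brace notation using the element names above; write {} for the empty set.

U open, U⊆A: {}, {red}, {red,teal}. int(A) = ⋃ = {red,teal}
X∖A={green}, int(X∖A)={}, hence cl(A)={red,green,gold,teal,blue}
∂A: remove int from cl → {green,gold,blue}

{green,gold,blue}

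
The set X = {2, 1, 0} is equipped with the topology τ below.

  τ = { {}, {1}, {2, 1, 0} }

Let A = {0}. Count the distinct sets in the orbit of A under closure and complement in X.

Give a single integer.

6

closure: X∖int(X∖A) = X∖{1} = {2, 0}
Let k=closure and c=complement:
  1. A     = {0}
  2. kA    = {2, 0}
  3. cA    = {2, 1}
  4. ckA   = {1}
  5. kcA   = {2, 1, 0}
  6. ckcA  = {}
— saturated at 6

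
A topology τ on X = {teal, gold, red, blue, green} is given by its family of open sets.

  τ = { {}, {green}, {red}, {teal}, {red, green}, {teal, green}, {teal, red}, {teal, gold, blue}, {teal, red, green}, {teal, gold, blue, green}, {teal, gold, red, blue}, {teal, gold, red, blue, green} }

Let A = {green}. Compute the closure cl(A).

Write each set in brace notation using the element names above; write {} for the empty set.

complement {teal, gold, red, blue}; its interior {teal, gold, red, blue}; cl(A) = X∖{teal, gold, red, blue} = {green}

{green}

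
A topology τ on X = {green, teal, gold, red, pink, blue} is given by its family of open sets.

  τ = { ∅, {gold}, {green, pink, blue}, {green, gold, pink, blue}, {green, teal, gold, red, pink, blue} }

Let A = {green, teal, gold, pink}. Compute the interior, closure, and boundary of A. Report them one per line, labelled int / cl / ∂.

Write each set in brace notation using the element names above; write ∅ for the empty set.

int(A) = {gold}
cl(A)  = {green, teal, gold, red, pink, blue}
∂A     = {green, teal, red, pink, blue}

interior: largest open inside A is {gold} (from ∅, {gold})
cl via duality: int({red, blue}) = ∅, so X∖∅ = {green, teal, gold, red, pink, blue}
cl∖int = {green, teal, red, pink, blue}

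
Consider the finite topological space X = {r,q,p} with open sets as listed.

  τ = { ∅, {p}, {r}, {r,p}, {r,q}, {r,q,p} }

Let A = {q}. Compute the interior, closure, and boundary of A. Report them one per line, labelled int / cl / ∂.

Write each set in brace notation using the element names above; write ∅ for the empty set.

int(A) = ∅
cl(A)  = {q}
∂A     = {q}

U open, U⊆A: ∅. int(A) = ⋃ = ∅
X∖A={r,p}, int(X∖A)={r,p}, hence cl(A)={q}
∂A: remove int from cl → {q}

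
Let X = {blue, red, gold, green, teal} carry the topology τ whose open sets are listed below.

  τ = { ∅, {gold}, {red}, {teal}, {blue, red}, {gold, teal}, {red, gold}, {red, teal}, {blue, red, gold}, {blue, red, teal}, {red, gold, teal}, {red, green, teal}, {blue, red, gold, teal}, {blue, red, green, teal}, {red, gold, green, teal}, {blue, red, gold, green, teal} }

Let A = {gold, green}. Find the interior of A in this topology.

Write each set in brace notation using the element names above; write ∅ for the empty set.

{gold}

opens ⊆ A: ∅, {gold}; union → int = {gold}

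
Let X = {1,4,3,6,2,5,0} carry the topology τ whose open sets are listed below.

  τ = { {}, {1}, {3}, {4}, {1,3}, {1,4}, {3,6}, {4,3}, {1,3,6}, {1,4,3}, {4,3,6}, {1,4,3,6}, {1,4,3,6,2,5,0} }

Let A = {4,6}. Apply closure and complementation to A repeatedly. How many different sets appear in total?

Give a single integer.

8

X∖A={1,3,2,5,0}, int(X∖A)={1,3}, hence cl(A)={4,6,2,5,0}
Orbit (k=closure, c=complement):
  1. A     = {4,6}
  2. kA    = {4,6,2,5,0}
  3. cA    = {1,3,2,5,0}
  4. ckA   = {1,3}
  5. kcA   = {1,3,6,2,5,0}
  6. ckcA  = {4}
  7. kckcA = {4,2,5,0}
  8. ckckcA = {1,3,6}
(closed under both — stop)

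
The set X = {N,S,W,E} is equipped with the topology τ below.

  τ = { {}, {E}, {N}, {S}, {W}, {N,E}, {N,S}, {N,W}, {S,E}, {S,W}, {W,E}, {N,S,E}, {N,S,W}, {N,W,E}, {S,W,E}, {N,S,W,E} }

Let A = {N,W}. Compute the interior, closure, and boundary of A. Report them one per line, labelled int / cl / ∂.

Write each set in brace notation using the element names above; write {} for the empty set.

open subsets of A: {}, {N}, {W}, {N,W}; so int(A) = {N,W}
closure: X∖int(X∖A) = X∖{S,E} = {N,W}
∂A = {N,W} minus {N,W} = {}

int(A) = {N,W}
cl(A)  = {N,W}
∂A     = {}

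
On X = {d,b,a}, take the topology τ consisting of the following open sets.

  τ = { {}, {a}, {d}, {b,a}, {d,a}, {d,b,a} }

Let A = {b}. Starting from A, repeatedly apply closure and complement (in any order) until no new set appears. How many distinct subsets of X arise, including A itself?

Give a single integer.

4

complement {d,a}; its interior {d,a}; cl(A) = X∖{d,a} = {b}
With k = closure, c = complement:
  1. A     = {b}
  2. cA    = {d,a}
  3. kcA   = {d,b,a}
  4. ckcA  = {}
k, c of each give nothing new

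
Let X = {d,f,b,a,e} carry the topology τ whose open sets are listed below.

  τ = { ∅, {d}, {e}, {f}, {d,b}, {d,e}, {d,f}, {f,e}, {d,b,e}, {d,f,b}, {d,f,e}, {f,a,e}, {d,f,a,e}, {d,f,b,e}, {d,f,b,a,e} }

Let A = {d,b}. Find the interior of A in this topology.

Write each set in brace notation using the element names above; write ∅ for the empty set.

opens ⊆ A: ∅, {d}, {d,b}; union → int = {d,b}

{d,b}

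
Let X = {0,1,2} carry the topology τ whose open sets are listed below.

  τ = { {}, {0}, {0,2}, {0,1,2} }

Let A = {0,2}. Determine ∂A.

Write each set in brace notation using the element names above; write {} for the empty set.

{1}

U open, U⊆A: {}, {0}, {0,2}. int(A) = ⋃ = {0,2}
X∖A={1}, int(X∖A)={}, hence cl(A)={0,1,2}
∂A: remove int from cl → {1}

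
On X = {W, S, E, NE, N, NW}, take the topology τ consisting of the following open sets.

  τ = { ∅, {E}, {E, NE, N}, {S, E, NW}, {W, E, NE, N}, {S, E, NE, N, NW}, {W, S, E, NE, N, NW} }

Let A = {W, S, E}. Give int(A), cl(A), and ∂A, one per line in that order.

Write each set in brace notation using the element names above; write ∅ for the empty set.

open subsets of A: ∅, {E}; so int(A) = {E}
closure: X∖int(X∖A) = X∖∅ = {W, S, E, NE, N, NW}
∂A = {W, S, E, NE, N, NW} minus {E} = {W, S, NE, N, NW}

int(A) = {E}
cl(A)  = {W, S, E, NE, N, NW}
∂A     = {W, S, NE, N, NW}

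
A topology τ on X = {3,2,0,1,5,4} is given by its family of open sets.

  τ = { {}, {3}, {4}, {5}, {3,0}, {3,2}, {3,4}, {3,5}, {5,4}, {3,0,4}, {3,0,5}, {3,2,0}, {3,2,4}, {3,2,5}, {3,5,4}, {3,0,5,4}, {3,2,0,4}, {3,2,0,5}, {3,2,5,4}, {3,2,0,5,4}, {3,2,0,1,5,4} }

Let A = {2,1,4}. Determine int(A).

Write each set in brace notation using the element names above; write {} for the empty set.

U open, U⊆A: {}, {4}. int(A) = ⋃ = {4}

{4}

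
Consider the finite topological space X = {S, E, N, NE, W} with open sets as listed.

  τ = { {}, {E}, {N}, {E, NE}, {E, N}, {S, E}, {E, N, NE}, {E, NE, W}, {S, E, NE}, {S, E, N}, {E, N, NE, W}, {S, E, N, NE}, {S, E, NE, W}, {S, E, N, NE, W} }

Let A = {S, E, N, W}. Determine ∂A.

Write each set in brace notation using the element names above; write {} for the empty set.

{NE, W}

open subsets of A: {}, {N}, {E}, {S, E}, {E, N}, {S, E, N}; so int(A) = {S, E, N}
closure: X∖int(X∖A) = X∖{} = {S, E, N, NE, W}
∂A = {S, E, N, NE, W} minus {S, E, N} = {NE, W}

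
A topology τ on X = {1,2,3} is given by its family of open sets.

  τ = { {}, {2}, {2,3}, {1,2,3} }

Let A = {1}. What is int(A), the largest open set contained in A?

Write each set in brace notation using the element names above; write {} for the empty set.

{}

U open, U⊆A: {}. int(A) = ⋃ = {}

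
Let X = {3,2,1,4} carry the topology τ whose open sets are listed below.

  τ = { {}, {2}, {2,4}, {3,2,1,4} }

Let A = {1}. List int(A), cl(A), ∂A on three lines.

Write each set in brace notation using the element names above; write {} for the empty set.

int(A) = {}
cl(A)  = {3,1}
∂A     = {3,1}

interior: largest open inside A is {} (from {})
cl via duality: int({3,2,4}) = {2,4}, so X∖{2,4} = {3,1}
cl∖int = {3,1}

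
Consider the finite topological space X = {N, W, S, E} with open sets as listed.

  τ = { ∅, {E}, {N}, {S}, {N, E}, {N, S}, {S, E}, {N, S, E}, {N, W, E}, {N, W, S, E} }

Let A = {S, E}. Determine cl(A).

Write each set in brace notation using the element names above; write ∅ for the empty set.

complement {N, W}; its interior {N}; cl(A) = X∖{N} = {W, S, E}

{W, S, E}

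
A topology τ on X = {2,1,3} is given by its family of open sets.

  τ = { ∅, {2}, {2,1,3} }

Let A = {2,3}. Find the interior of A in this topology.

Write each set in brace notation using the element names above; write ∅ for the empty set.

{2}

interior: largest open inside A is {2} (from ∅, {2})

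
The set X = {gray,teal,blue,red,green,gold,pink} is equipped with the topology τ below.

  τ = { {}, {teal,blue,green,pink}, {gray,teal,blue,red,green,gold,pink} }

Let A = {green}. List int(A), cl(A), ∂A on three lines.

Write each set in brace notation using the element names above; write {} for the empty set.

U open, U⊆A: {}. int(A) = ⋃ = {}
X∖A={gray,teal,blue,red,gold,pink}, int(X∖A)={}, hence cl(A)={gray,teal,blue,red,green,gold,pink}
∂A: remove int from cl → {gray,teal,blue,red,green,gold,pink}

int(A) = {}
cl(A)  = {gray,teal,blue,red,green,gold,pink}
∂A     = {gray,teal,blue,red,green,gold,pink}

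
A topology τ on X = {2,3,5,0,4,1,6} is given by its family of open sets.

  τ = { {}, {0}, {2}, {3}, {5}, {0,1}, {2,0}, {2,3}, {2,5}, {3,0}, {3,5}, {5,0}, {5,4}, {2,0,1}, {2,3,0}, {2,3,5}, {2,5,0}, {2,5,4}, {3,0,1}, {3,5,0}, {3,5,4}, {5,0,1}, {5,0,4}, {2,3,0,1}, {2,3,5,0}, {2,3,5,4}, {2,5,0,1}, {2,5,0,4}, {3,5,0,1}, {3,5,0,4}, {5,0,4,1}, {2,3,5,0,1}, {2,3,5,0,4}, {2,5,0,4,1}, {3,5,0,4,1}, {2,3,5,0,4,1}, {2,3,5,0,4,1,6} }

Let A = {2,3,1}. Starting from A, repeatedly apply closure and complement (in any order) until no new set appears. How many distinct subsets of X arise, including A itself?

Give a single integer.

cl via duality: int({5,0,4,6}) = {5,0,4}, so X∖{5,0,4} = {2,3,1,6}
Write k for closure, c for complement:
  1. A     = {2,3,1}
  2. kA    = {2,3,1,6}
  3. cA    = {5,0,4,6}
  4. ckA   = {5,0,4}
  5. kcA   = {5,0,4,1,6}
  6. ckcA  = {2,3}
  7. kckcA = {2,3,6}
  8. ckckcA = {5,0,4,1}
applying k or c yields no new set

8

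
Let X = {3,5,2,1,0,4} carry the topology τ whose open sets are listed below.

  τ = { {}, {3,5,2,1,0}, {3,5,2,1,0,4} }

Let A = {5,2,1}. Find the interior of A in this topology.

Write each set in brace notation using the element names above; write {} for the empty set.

U open, U⊆A: {}. int(A) = ⋃ = {}

{}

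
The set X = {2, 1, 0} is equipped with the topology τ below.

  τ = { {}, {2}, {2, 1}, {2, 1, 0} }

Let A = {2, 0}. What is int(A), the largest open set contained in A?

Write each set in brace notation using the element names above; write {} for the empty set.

opens ⊆ A: {}, {2}; union → int = {2}

{2}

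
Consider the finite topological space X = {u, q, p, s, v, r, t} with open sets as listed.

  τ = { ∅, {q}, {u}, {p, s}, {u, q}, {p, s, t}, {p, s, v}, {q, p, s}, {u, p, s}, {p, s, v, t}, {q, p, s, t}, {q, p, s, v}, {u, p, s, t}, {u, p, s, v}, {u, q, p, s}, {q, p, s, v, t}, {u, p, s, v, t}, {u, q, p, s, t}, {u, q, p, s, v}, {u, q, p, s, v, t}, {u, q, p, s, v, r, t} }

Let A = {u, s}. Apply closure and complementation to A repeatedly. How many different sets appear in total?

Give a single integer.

complement {q, p, v, r, t}; its interior {q}; cl(A) = X∖{q} = {u, p, s, v, r, t}
With k = closure, c = complement:
  1. A     = {u, s}
  2. kA    = {u, p, s, v, r, t}
  3. cA    = {q, p, v, r, t}
  4. ckA   = {q}
  5. kcA   = {q, p, s, v, r, t}
  6. kckA  = {q, r}
  7. ckcA  = {u}
  8. ckckA = {u, p, s, v, t}
  9. kckcA = {u, r}
  10. ckckcA = {q, p, s, v, t}
k, c of each give nothing new

10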